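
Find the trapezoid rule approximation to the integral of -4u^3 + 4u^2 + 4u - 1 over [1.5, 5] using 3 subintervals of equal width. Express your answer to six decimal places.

-443.560185

Δu = (5 − 1.5)/3 = 7/6.
f(1.5) = 0.5, f(8/3) = -1019/27, f(23/6) = -8219/54, f(5) = -381.
T_3 = (Δu/2)·[f(u_0) + 2f(u_1) + 2f(u_2) + f(u_3)].
Sum ≈ -443.560185.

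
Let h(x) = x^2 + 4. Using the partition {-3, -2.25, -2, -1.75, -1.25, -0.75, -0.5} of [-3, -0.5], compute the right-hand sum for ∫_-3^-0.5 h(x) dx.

Subinterval widths: 0.75, 0.25, 0.25, 0.5, 0.5, 0.25.
Right endpoints: -2.25, -2, -1.75, -1.25, -0.75, -0.5.
h(-2.25) = 9.0625, h(-2) = 8, h(-1.75) = 7.0625, h(-1.25) = 5.5625, h(-0.75) = 4.5625, h(-0.5) = 4.25.
Sum = Σ Δx_i · h(x_i).
Sum = 16.6875.

16.6875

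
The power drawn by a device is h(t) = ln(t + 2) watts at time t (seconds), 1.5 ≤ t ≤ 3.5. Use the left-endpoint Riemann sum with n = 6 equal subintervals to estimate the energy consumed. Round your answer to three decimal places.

Δt = (3.5 − 1.5)/6 = 1/3.
Left endpoints: 1.5, 11/6, 13/6, 2.5, 17/6, 19/6.
h(1.5) ≈ 1.253, h(11/6) ≈ 1.344, h(13/6) ≈ 1.427, h(2.5) ≈ 1.504, h(17/6) ≈ 1.576, h(19/6) ≈ 1.642.
Sum = Δt · [h(1.5) + h(11/6) + h(13/6) + ...].
Sum ≈ 2.915.

2.915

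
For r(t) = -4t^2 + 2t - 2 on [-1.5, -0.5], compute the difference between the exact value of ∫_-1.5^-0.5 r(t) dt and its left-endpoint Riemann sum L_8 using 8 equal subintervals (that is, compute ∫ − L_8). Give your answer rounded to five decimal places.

Exact integral: ∫_-1.5^-0.5 r(t) dt ≈ -8.3333333.
L_8 = -8.96875.
Error ≈ -8.3333333 − (-8.96875) ≈ 0.63542.

0.63542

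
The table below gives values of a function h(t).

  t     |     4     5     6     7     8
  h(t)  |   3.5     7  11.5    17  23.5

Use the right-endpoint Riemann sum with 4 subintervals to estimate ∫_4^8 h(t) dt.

59

Δt = 1.
Sum = 1·[7 + 11.5 + 17 + 23.5] = 59.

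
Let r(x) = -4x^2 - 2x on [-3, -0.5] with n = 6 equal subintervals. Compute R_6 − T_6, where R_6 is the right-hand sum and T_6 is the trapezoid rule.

R_6 ≈ -21.122685.
T_6 ≈ -27.372685.
R_6 − T_6 = 6.25.

6.25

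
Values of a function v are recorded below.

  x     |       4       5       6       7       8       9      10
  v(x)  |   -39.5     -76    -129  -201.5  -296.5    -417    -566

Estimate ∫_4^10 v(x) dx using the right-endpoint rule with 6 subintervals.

-1686

Δx = 1.
Sum = 1·[(-76) + (-129) + (-201.5) + (-296.5) + (-417) + (-566)] = -1686.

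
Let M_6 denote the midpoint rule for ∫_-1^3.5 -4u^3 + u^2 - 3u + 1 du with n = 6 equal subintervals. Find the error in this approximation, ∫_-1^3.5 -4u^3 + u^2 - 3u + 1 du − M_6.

-2.953125

Exact integral: ∫_-1^3.5 f(u) du = -146.8125.
M_6 = -143.859375.
Error = -146.8125 − (-143.859375) = -2.953125.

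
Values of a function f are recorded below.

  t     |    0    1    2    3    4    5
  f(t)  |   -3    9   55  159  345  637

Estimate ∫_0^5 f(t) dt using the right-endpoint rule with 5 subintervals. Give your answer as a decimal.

Δt = 1.
Sum = 1·[9 + 55 + 159 + 345 + 637] = 1205.

1205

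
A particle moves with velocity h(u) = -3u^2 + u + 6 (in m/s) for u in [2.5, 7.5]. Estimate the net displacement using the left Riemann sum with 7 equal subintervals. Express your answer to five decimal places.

-300.73980

Δu = (7.5 − 2.5)/7 = 5/7.
Left endpoints: 2.5, 45/14, 55/14, 65/14, 75/14, 85/14, 95/14.
h(2.5) = -10.25, h(45/14) = -4269/196, h(55/14) = -7129/196, h(65/14) = -10589/196, h(75/14) = -14649/196, h(85/14) = -19309/196, h(95/14) = -24569/196.
Sum = Δu · [h(2.5) + h(45/14) + h(55/14) + ...].
Sum ≈ -300.73980.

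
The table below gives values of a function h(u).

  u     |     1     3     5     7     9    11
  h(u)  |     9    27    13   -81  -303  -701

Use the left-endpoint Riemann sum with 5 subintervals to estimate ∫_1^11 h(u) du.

-670

Δu = 2.
Sum = 2·[9 + 27 + 13 + (-81) + (-303)] = -670.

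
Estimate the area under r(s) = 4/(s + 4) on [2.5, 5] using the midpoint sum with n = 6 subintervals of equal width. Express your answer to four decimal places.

Δs = (5 − 2.5)/6 = 5/12.
Midpoints: 65/24, 3.125, 85/24, 95/24, 4.375, 115/24.
r(65/24) = 96/161, r(3.125) = 32/57, r(85/24) = 96/181, r(95/24) = 96/191, r(4.375) = 32/67, r(115/24) = 96/211.
Sum = Δs · [r(65/24) + r(3.125) + r(85/24) + ...].
Sum ≈ 1.3014.

1.3014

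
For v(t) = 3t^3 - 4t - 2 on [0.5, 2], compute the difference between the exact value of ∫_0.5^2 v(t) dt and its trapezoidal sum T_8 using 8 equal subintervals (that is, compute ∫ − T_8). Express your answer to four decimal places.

Exact integral: ∫_0.5^2 v(t) dt = 1.453125.
T_8 ≈ 1.552002.
Error ≈ 1.453125 − 1.552002 ≈ -0.0989.

-0.0989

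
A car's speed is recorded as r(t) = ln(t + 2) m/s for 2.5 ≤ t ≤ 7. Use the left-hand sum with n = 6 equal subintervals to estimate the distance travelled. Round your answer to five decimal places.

8.24154

Δt = (7 − 2.5)/6 = 0.75.
Left endpoints: 2.5, 3.25, 4, 4.75, 5.5, 6.25.
r(2.5) ≈ 1.50408, r(3.25) ≈ 1.65823, r(4) ≈ 1.79176, r(4.75) ≈ 1.90954, r(5.5) ≈ 2.01490, r(6.25) ≈ 2.11021.
Sum = Δt · [r(2.5) + r(3.25) + r(4) + ...].
Sum ≈ 8.24154.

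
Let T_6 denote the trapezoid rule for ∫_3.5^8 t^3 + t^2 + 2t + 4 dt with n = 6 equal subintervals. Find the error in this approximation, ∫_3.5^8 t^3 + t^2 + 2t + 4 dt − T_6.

-7.69921875

Exact integral: ∫_3.5^8 f(t) dt = 1212.609375.
T_6 = 1220.30859375.
Error = 1212.609375 − 1220.30859375 = -7.69921875.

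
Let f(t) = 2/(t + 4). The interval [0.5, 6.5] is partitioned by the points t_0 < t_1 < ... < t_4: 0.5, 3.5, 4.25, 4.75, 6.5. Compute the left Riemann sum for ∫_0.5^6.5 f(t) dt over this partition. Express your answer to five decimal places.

Subinterval widths: 3, 0.75, 0.5, 1.75.
Left endpoints: 0.5, 3.5, 4.25, 4.75.
f(0.5) = 4/9, f(3.5) = 4/15, f(4.25) = 8/33, f(4.75) = 8/35.
Sum = Σ Δt_i · f(t_i).
Sum ≈ 2.05455.

2.05455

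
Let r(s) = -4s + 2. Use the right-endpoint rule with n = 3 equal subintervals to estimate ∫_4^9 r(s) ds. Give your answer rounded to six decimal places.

Δs = (9 − 4)/3 = 5/3.
Right endpoints: 17/3, 22/3, 9.
r(17/3) = -62/3, r(22/3) = -82/3, r(9) = -34.
Sum = Δs · [r(17/3) + r(22/3) + r(9)].
Sum ≈ -136.666667.

-136.666667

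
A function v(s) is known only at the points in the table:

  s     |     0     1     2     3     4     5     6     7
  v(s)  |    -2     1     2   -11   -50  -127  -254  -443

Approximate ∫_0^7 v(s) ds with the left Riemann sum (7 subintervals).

-441

Δs = 1.
Sum = 1·[(-2) + 1 + 2 + (-11) + (-50) + (-127) + (-254)] = -441.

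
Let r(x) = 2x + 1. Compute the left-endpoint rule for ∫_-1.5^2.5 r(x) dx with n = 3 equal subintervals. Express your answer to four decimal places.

Δx = (2.5 − (-1.5))/3 = 4/3.
Left endpoints: -1.5, -1/6, 7/6.
r(-1.5) = -2, r(-1/6) = 2/3, r(7/6) = 10/3.
Sum = Δx · [r(-1.5) + r(-1/6) + r(7/6)].
Sum ≈ 2.6667.

2.6667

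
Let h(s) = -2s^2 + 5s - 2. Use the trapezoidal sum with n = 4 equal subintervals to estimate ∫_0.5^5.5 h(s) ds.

-48.4375

Δs = (5.5 − 0.5)/4 = 1.25.
h(0.5) = 0, h(1.75) = 0.625, h(3) = -5, h(4.25) = -16.875, h(5.5) = -35.
T_4 = (Δs/2)·[h(s_0) + 2h(s_1) + 2h(s_2) + 2h(s_3) + h(s_4)].
Sum = -48.4375.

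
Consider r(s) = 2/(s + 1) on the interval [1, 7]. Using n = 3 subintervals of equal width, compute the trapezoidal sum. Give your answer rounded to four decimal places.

2.9167

Δs = (7 − 1)/3 = 2.
r(1) = 1, r(3) = 0.5, r(5) = 1/3, r(7) = 0.25.
T_3 = (Δs/2)·[r(s_0) + 2r(s_1) + 2r(s_2) + r(s_3)].
Sum ≈ 2.9167.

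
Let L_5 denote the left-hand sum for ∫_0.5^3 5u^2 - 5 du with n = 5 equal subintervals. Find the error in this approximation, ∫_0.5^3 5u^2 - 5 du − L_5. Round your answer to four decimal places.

10.4167

Exact integral: ∫_0.5^3 f(u) du ≈ 32.291667.
L_5 = 21.875.
Error ≈ 32.291667 − 21.875 ≈ 10.4167.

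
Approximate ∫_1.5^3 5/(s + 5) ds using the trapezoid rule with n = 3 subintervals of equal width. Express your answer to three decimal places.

Δs = (3 − 1.5)/3 = 0.5.
f(1.5) = 10/13, f(2) = 5/7, f(2.5) = 2/3, f(3) = 0.625.
T_3 = (Δs/2)·[f(s_0) + 2f(s_1) + 2f(s_2) + f(s_3)].
Sum ≈ 1.039.

1.039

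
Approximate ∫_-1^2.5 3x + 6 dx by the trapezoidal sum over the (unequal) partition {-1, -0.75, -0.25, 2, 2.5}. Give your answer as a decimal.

Subinterval widths: 0.25, 0.5, 2.25, 0.5.
f(-1) = 3, f(-0.75) = 3.75, f(-0.25) = 5.25, f(2) = 12, f(2.5) = 13.5.
On each subinterval the trapezoid contributes (Δx_i/2)·[f(x_{i-1}) + f(x_i)].
Sum = 28.875.

28.875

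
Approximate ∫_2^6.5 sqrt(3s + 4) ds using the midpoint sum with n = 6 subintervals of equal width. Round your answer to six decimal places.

Δs = (6.5 − 2)/6 = 0.75.
Midpoints: 2.375, 3.125, 3.875, 4.625, 5.375, 6.125.
f(2.375) ≈ 3.335416, f(3.125) ≈ 3.657185, f(3.875) ≈ 3.952847, f(4.625) ≈ 4.227884, f(5.375) ≈ 4.486090, f(6.125) ≈ 4.730222.
Sum = Δs · [f(2.375) + f(3.125) + f(3.875) + ...].
Sum ≈ 18.292232.

18.292232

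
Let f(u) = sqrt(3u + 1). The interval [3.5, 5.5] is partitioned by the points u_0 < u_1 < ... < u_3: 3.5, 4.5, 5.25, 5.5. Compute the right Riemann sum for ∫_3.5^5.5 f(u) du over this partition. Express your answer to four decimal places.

Subinterval widths: 1, 0.75, 0.25.
Right endpoints: 4.5, 5.25, 5.5.
f(4.5) ≈ 3.8079, f(5.25) ≈ 4.0927, f(5.5) ≈ 4.1833.
Sum = Σ Δu_i · f(u_i).
Sum ≈ 7.9232.

7.9232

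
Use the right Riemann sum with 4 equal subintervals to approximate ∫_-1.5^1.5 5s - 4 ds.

Δs = (1.5 − (-1.5))/4 = 0.75.
Right endpoints: -0.75, 0, 0.75, 1.5.
f(-0.75) = -7.75, f(0) = -4, f(0.75) = -0.25, f(1.5) = 3.5.
Sum = Δs · [f(-0.75) + f(0) + f(0.75) + f(1.5)].
Sum = -6.375.

-6.375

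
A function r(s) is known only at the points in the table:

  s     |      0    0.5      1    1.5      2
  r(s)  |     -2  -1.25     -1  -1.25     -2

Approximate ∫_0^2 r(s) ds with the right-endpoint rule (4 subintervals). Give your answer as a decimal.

-2.75

Δs = 0.5.
Sum = 0.5·[(-1.25) + (-1) + (-1.25) + (-2)] = -2.75.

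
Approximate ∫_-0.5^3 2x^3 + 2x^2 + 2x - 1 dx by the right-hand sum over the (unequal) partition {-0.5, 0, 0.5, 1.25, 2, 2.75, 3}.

Subinterval widths: 0.5, 0.5, 0.75, 0.75, 0.75, 0.25.
Right endpoints: 0, 0.5, 1.25, 2, 2.75, 3.
f(0) = -1, f(0.5) = 0.75, f(1.25) = 8.53125, f(2) = 27, f(2.75) = 61.21875, f(3) = 77.
Sum = Σ Δx_i · f(x_i).
Sum = 91.6875.

91.6875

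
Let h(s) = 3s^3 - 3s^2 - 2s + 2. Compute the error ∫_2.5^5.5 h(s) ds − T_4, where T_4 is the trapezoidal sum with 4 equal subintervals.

Exact integral: ∫_2.5^5.5 h(s) ds = 488.25.
T_4 = 497.53125.
Error = 488.25 − 497.53125 = -9.28125.

-9.28125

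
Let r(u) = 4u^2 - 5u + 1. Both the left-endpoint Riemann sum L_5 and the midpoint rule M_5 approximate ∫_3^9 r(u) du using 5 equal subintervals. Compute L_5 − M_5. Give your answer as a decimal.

L_5 = 612.96.
M_5 = 759.12.
L_5 − M_5 = -146.16.

-146.16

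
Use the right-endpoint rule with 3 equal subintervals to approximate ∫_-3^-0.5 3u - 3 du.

Δu = (-0.5 − (-3))/3 = 5/6.
Right endpoints: -13/6, -4/3, -0.5.
f(-13/6) = -9.5, f(-4/3) = -7, f(-0.5) = -4.5.
Sum = Δu · [f(-13/6) + f(-4/3) + f(-0.5)].
Sum = -17.5.

-17.5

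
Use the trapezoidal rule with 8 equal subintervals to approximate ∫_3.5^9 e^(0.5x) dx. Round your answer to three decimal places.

Δx = (9 − 3.5)/8 = 0.6875.
f(3.5) ≈ 5.755, f(4.1875) ≈ 8.115, f(4.875) ≈ 11.444, f(5.5625) ≈ 16.139, f(6.25) ≈ 22.760, f(6.9375) ≈ 32.097, f(7.625) ≈ 45.263, f(8.3125) ≈ 63.832, f(9) ≈ 90.017.
T_8 = (Δx/2)·[f(x_0) + 2f(x_1) + ... + 2f(x_{7}) + f(x_8)].
Sum ≈ 170.181.

170.181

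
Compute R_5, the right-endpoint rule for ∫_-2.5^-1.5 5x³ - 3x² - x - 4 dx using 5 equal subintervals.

-49.745

Δx = (-1.5 − (-2.5))/5 = 0.2.
Right endpoints: -2.3, -2.1, -1.9, -1.7, -1.5.
f(-2.3) = -78.405, f(-2.1) = -61.435, f(-1.9) = -47.225, f(-1.7) = -35.535, f(-1.5) = -26.125.
Sum = Δx · [f(-2.3) + f(-2.1) + f(-1.9) + f(-1.7) + f(-1.5)].
Sum = -49.745.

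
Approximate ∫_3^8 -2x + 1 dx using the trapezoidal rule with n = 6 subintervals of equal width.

-50

Δx = (8 − 3)/6 = 5/6.
f(3) = -5, f(23/6) = -20/3, f(14/3) = -25/3, f(5.5) = -10, f(19/3) = -35/3, f(43/6) = -40/3, f(8) = -15.
T_6 = (Δx/2)·[f(x_0) + 2f(x_1) + ... + 2f(x_{5}) + f(x_6)].
Sum = -50.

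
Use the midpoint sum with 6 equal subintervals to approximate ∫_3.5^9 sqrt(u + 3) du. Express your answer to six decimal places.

Δu = (9 − 3.5)/6 = 11/12.
Midpoints: 95/24, 4.875, 139/24, 161/24, 7.625, 205/24.
f(95/24) ≈ 2.637865, f(4.875) ≈ 2.806243, f(139/24) ≈ 2.965074, f(161/24) ≈ 3.115820, f(7.625) ≈ 3.259601, f(205/24) ≈ 3.397303.
Sum = Δu · [f(95/24) + f(4.875) + f(139/24) + ...].
Sum ≈ 16.666748.

16.666748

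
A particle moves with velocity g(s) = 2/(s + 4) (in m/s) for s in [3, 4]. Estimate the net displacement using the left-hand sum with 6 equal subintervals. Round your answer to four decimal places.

Δs = (4 − 3)/6 = 1/6.
Left endpoints: 3, 19/6, 10/3, 3.5, 11/3, 23/6.
g(3) = 2/7, g(19/6) = 12/43, g(10/3) = 3/11, g(3.5) = 4/15, g(11/3) = 6/23, g(23/6) = 12/47.
Sum = Δs · [g(3) + g(19/6) + g(10/3) + ...].
Sum ≈ 0.2701.

0.2701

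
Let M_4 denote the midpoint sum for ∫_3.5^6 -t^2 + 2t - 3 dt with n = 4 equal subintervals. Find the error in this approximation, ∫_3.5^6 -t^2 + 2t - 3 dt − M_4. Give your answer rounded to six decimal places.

Exact integral: ∫_3.5^6 f(t) dt ≈ -41.45833333.
M_4 ≈ -41.37695312.
Error ≈ -41.45833333 − (-41.37695312) ≈ -0.081380.

-0.081380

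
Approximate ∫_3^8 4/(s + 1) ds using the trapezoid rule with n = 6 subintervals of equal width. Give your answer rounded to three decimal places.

3.255

Δs = (8 − 3)/6 = 5/6.
f(3) = 1, f(23/6) = 24/29, f(14/3) = 12/17, f(5.5) = 8/13, f(19/3) = 6/11, f(43/6) = 24/49, f(8) = 4/9.
T_6 = (Δs/2)·[f(s_0) + 2f(s_1) + ... + 2f(s_{5}) + f(s_6)].
Sum ≈ 3.255.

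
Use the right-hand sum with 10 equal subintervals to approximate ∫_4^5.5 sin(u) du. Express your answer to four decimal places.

-1.3559

Δu = (5.5 − 4)/10 = 0.15.
Right endpoints: 4.15, 4.3, 4.45, 4.6, 4.75, 4.9, 5.05, 5.2, 5.35, 5.5.
f(4.15) ≈ -0.8460, f(4.3) ≈ -0.9162, f(4.45) ≈ -0.9658, f(4.6) ≈ -0.9937, f(4.75) ≈ -0.9993, f(4.9) ≈ -0.9825, f(5.05) ≈ -0.9435, f(5.2) ≈ -0.8835, f(5.35) ≈ -0.8035, f(5.5) ≈ -0.7055.
Sum = Δu · [f(4.15) + f(4.3) + f(4.45) + ...].
Sum ≈ -1.3559.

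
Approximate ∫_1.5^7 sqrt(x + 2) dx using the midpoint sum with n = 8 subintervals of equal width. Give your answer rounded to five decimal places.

13.63671

Δx = (7 − 1.5)/8 = 0.6875.
Midpoints: 1.84375, 2.53125, 3.21875, 3.90625, 4.59375, 5.28125, 5.96875, 6.65625.
f(1.84375) ≈ 1.96055, f(2.53125) ≈ 2.12867, f(3.21875) ≈ 2.28446, f(3.90625) ≈ 2.43028, f(4.59375) ≈ 2.56783, f(5.28125) ≈ 2.69838, f(5.96875) ≈ 2.82290, f(6.65625) ≈ 2.94215.
Sum = Δx · [f(1.84375) + f(2.53125) + f(3.21875) + ...].
Sum ≈ 13.63671.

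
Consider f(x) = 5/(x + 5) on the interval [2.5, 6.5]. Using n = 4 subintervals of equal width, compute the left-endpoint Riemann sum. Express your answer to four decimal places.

Δx = (6.5 − 2.5)/4 = 1.
Left endpoints: 2.5, 3.5, 4.5, 5.5.
f(2.5) = 2/3, f(3.5) = 10/17, f(4.5) = 10/19, f(5.5) = 10/21.
Sum = Δx · [f(2.5) + f(3.5) + f(4.5) + f(5.5)].
Sum ≈ 2.2574.

2.2574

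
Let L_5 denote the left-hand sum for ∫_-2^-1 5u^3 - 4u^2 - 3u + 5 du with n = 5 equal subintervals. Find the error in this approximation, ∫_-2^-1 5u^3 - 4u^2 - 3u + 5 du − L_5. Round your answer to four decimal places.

4.5767

Exact integral: ∫_-2^-1 f(u) du ≈ -18.583333.
L_5 = -23.16.
Error ≈ -18.583333 − (-23.16) ≈ 4.5767.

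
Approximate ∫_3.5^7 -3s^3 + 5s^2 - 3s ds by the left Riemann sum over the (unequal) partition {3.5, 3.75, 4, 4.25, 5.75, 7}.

-832.1875

Subinterval widths: 0.25, 0.25, 0.25, 1.5, 1.25.
Left endpoints: 3.5, 3.75, 4, 4.25, 5.75.
f(3.5) = -77.875, f(3.75) = -99.140625, f(4) = -124, f(4.25) = -152.734375, f(5.75) = -422.265625.
Sum = Σ Δs_i · f(s_i).
Sum = -832.1875.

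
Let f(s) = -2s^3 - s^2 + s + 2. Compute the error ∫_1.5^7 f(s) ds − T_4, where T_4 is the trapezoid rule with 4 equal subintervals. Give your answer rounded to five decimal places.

45.92643

Exact integral: ∫_1.5^7 f(s) ds ≈ -1276.8020833.
T_4 ≈ -1322.7285156.
Error ≈ -1276.8020833 − (-1322.7285156) ≈ 45.92643.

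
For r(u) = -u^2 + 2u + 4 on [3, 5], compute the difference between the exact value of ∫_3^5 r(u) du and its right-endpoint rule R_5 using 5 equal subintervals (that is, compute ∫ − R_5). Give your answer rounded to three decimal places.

2.453

Exact integral: ∫_3^5 r(u) du ≈ -8.66667.
R_5 = -11.12.
Error ≈ -8.66667 − (-11.12) ≈ 2.453.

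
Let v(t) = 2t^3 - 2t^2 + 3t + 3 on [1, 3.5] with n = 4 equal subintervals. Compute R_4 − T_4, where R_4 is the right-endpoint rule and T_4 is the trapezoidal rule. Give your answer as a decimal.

R_4 ≈ 94.3457031.
T_4 ≈ 72.8613281.
R_4 − T_4 = 21.484375.

21.484375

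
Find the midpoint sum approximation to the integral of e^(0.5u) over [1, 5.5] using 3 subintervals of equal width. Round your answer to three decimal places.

Δu = (5.5 − 1)/3 = 1.5.
Midpoints: 1.75, 3.25, 4.75.
f(1.75) ≈ 2.399, f(3.25) ≈ 5.078, f(4.75) ≈ 10.751.
Sum = Δu · [f(1.75) + f(3.25) + f(4.75)].
Sum ≈ 27.342.

27.342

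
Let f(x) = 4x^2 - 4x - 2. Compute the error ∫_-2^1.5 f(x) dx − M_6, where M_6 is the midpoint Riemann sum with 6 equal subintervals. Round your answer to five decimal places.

0.39699

Exact integral: ∫_-2^1.5 f(x) dx ≈ 11.6666667.
M_6 ≈ 11.2696759.
Error ≈ 11.6666667 − 11.2696759 ≈ 0.39699.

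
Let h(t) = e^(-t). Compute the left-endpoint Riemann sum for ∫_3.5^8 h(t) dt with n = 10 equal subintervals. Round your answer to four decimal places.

0.0371

Δt = (8 − 3.5)/10 = 0.45.
Left endpoints: 3.5, 3.95, 4.4, 4.85, 5.3, 5.75, 6.2, 6.65, 7.1, 7.55.
h(3.5) ≈ 0.0302, h(3.95) ≈ 0.0193, h(4.4) ≈ 0.0123, h(4.85) ≈ 0.0078, h(5.3) ≈ 0.0050, h(5.75) ≈ 0.0032, h(6.2) ≈ 0.0020, h(6.65) ≈ 0.0013, h(7.1) ≈ 0.0008, h(7.55) ≈ 0.0005.
Sum = Δt · [h(3.5) + h(3.95) + h(4.4) + ...].
Sum ≈ 0.0371.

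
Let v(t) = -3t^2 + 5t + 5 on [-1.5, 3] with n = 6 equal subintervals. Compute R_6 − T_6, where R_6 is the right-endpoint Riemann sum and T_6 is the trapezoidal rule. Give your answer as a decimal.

R_6 = 8.578125.
T_6 = 7.734375.
R_6 − T_6 = 0.84375.

0.84375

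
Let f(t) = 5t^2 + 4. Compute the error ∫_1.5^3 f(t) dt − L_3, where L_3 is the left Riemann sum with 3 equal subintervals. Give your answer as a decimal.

Exact integral: ∫_1.5^3 f(t) dt = 45.375.
L_3 = 37.25.
Error = 45.375 − 37.25 = 8.125.

8.125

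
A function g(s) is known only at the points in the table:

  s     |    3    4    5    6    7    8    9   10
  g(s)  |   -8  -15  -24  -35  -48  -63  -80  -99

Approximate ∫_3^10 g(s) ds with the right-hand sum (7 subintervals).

-364

Δs = 1.
Sum = 1·[(-15) + (-24) + (-35) + (-48) + (-63) + (-80) + (-99)] = -364.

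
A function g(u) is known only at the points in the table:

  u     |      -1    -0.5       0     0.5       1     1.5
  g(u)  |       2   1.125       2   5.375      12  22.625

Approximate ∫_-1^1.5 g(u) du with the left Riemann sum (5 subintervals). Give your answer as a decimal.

Δu = 0.5.
Sum = 0.5·[2 + 1.125 + 2 + 5.375 + 12] = 11.25.

11.25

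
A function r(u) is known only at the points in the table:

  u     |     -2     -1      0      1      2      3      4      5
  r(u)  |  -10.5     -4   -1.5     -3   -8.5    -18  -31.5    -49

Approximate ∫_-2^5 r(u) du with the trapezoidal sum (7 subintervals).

-96.25

Δu = 1.
T_7 = (1/2)·[(-10.5) + 2·(-4) + 2·(-1.5) + 2·(-3) + 2·(-8.5) + 2·(-18) + 2·(-31.5) + (-49)] = -96.25.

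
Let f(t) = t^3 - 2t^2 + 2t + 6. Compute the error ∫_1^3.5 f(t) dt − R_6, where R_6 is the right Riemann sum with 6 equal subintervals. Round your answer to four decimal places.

Exact integral: ∫_1^3.5 f(t) dt ≈ 35.598958.
R_6 ≈ 41.020689.
Error ≈ 35.598958 − 41.020689 ≈ -5.4217.

-5.4217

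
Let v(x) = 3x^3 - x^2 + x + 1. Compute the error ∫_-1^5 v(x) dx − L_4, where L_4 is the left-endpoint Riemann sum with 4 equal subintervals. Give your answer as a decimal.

Exact integral: ∫_-1^5 v(x) dx = 444.
L_4 = 212.25.
Error = 444 − 212.25 = 231.75.

231.75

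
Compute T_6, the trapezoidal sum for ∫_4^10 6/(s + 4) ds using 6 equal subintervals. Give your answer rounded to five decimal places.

Δs = (10 − 4)/6 = 1.
f(4) = 0.75, f(5) = 2/3, f(6) = 0.6, f(7) = 6/11, f(8) = 0.5, f(9) = 6/13, f(10) = 3/7.
T_6 = (Δs/2)·[f(s_0) + 2f(s_1) + ... + 2f(s_{5}) + f(s_6)].
Sum ≈ 3.36295.

3.36295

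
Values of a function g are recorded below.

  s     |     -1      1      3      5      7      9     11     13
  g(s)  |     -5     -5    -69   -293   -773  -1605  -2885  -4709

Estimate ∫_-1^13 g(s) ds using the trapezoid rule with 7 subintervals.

Δs = 2.
T_7 = (2/2)·[(-5) + 2·(-5) + 2·(-69) + 2·(-293) + 2·(-773) + 2·(-1605) + 2·(-2885) + (-4709)] = -15974.

-15974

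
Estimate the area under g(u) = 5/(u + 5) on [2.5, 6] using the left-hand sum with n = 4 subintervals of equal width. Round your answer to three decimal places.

Δu = (6 − 2.5)/4 = 0.875.
Left endpoints: 2.5, 3.375, 4.25, 5.125.
g(2.5) = 2/3, g(3.375) = 40/67, g(4.25) = 20/37, g(5.125) = 40/81.
Sum = Δu · [g(2.5) + g(3.375) + g(4.25) + g(5.125)].
Sum ≈ 2.011.

2.011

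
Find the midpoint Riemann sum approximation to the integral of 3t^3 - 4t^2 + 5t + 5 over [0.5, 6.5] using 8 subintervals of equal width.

Δt = (6.5 − 0.5)/8 = 0.75.
Midpoints: 0.875, 1.625, 2.375, 3.125, 3.875, 4.625, 5.375, 6.125.
f(0.875) = 4261/512, f(1.625) = 7903/512, f(2.375) = 17665/512, f(3.125) = 37435/512, f(3.875) = 71101/512, f(4.625) = 122551/512, f(5.375) = 195673/512, f(6.125) = 294355/512.
Sum = Δt · [f(0.875) + f(1.625) + f(2.375) + ...].
Sum = 1100.015625.

1100.015625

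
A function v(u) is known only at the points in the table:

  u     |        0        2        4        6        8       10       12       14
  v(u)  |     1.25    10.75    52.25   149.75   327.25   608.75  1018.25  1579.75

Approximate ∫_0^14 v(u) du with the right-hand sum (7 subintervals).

7493.5

Δu = 2.
Sum = 2·[10.75 + 52.25 + 149.75 + 327.25 + 608.75 + 1018.25 + 1579.75] = 7493.5.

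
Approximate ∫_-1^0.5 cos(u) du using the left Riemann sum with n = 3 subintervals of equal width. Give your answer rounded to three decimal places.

Δu = (0.5 − (-1))/3 = 0.5.
Left endpoints: -1, -0.5, 0.
f(-1) ≈ 0.540, f(-0.5) ≈ 0.878, f(0) ≈ 1.000.
Sum = Δu · [f(-1) + f(-0.5) + f(0)].
Sum ≈ 1.209.

1.209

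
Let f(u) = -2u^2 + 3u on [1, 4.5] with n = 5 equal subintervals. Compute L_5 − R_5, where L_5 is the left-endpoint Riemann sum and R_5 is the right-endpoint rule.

19.6

L_5 = -21.98.
R_5 = -41.58.
L_5 − R_5 = 19.6.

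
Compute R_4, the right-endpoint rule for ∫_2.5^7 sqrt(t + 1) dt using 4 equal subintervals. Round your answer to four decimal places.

Δt = (7 − 2.5)/4 = 1.125.
Right endpoints: 3.625, 4.75, 5.875, 7.
f(3.625) ≈ 2.1506, f(4.75) ≈ 2.3979, f(5.875) ≈ 2.6220, f(7) ≈ 2.8284.
Sum = Δt · [f(3.625) + f(4.75) + f(5.875) + f(7)].
Sum ≈ 11.2488.

11.2488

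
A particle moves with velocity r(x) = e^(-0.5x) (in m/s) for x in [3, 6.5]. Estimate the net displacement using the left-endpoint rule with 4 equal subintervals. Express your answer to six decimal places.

Δx = (6.5 − 3)/4 = 0.875.
Left endpoints: 3, 3.875, 4.75, 5.625.
r(3) ≈ 0.223130, r(3.875) ≈ 0.144064, r(4.75) ≈ 0.093014, r(5.625) ≈ 0.060055.
Sum = Δx · [r(3) + r(3.875) + r(4.75) + r(5.625)].
Sum ≈ 0.455230.

0.455230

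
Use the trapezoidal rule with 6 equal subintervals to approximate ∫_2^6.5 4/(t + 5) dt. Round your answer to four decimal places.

Δt = (6.5 − 2)/6 = 0.75.
f(2) = 4/7, f(2.75) = 16/31, f(3.5) = 8/17, f(4.25) = 16/37, f(5) = 0.4, f(5.75) = 16/43, f(6.5) = 8/23.
T_6 = (Δt/2)·[f(t_0) + 2f(t_1) + ... + 2f(t_{5}) + f(t_6)].
Sum ≈ 1.9882.

1.9882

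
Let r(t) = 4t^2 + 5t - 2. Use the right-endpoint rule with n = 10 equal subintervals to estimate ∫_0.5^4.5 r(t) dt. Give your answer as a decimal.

183.76

Δt = (4.5 − 0.5)/10 = 0.4.
Right endpoints: 0.9, 1.3, 1.7, 2.1, 2.5, 2.9, 3.3, 3.7, 4.1, 4.5.
r(0.9) = 5.74, r(1.3) = 11.26, r(1.7) = 18.06, r(2.1) = 26.14, r(2.5) = 35.5, r(2.9) = 46.14, r(3.3) = 58.06, r(3.7) = 71.26, r(4.1) = 85.74, r(4.5) = 101.5.
Sum = Δt · [r(0.9) + r(1.3) + r(1.7) + ...].
Sum = 183.76.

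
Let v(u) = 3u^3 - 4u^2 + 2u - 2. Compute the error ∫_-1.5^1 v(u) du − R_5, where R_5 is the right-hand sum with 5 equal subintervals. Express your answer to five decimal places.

-5.13021

Exact integral: ∫_-1.5^1 v(u) du ≈ -15.1302083.
R_5 = -10.
Error ≈ -15.1302083 − (-10) ≈ -5.13021.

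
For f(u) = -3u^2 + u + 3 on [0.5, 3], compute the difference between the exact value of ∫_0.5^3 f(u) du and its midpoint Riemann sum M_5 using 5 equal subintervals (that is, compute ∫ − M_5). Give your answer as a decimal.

Exact integral: ∫_0.5^3 f(u) du = -15.
M_5 = -14.84375.
Error = -15 − (-14.84375) = -0.15625.

-0.15625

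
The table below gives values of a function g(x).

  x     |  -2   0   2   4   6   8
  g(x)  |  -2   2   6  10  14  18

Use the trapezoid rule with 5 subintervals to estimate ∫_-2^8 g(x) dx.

80

Δx = 2.
T_5 = (2/2)·[(-2) + 2·2 + 2·6 + 2·10 + 2·14 + 18] = 80.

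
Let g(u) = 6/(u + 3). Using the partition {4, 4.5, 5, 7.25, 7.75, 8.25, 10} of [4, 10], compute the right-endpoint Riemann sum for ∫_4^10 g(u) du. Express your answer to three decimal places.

3.446

Subinterval widths: 0.5, 0.5, 2.25, 0.5, 0.5, 1.75.
Right endpoints: 4.5, 5, 7.25, 7.75, 8.25, 10.
g(4.5) = 0.8, g(5) = 0.75, g(7.25) = 24/41, g(7.75) = 24/43, g(8.25) = 8/15, g(10) = 6/13.
Sum = Σ Δu_i · g(u_i).
Sum ≈ 3.446.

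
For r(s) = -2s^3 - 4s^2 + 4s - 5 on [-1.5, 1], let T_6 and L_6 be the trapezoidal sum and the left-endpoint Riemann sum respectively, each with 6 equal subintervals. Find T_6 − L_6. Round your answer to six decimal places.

1.302083

T_6 ≈ -18.98292824.
L_6 ≈ -20.28501157.
T_6 − L_6 ≈ 1.302083.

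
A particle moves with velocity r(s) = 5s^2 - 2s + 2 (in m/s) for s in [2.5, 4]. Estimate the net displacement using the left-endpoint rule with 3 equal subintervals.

Δs = (4 − 2.5)/3 = 0.5.
Left endpoints: 2.5, 3, 3.5.
r(2.5) = 28.25, r(3) = 41, r(3.5) = 56.25.
Sum = Δs · [r(2.5) + r(3) + r(3.5)].
Sum = 62.75.

62.75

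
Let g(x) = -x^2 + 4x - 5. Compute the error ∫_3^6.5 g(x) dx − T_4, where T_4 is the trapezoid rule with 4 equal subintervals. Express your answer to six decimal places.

0.446615

Exact integral: ∫_3^6.5 g(x) dx ≈ -33.54166667.
T_4 = -33.98828125.
Error ≈ -33.54166667 − (-33.98828125) ≈ 0.446615.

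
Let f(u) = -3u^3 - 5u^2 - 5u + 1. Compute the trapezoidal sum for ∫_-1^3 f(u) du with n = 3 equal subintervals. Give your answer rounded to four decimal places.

-139.2593

Δu = (3 − (-1))/3 = 4/3.
f(-1) = 4, f(1/3) = -4/3, f(5/3) = -316/9, f(3) = -140.
T_3 = (Δu/2)·[f(u_0) + 2f(u_1) + 2f(u_2) + f(u_3)].
Sum ≈ -139.2593.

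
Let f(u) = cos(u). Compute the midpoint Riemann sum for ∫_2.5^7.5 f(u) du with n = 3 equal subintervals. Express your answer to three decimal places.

Δu = (7.5 − 2.5)/3 = 5/3.
Midpoints: 10/3, 5, 20/3.
f(10/3) ≈ -0.982, f(5) ≈ 0.284, f(20/3) ≈ 0.927.
Sum = Δu · [f(10/3) + f(5) + f(20/3)].
Sum ≈ 0.382.

0.382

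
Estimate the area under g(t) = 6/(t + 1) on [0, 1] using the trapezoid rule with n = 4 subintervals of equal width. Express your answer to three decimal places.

4.182

Δt = (1 − 0)/4 = 0.25.
g(0) = 6, g(0.25) = 4.8, g(0.5) = 4, g(0.75) = 24/7, g(1) = 3.
T_4 = (Δt/2)·[g(t_0) + 2g(t_1) + 2g(t_2) + 2g(t_3) + g(t_4)].
Sum ≈ 4.182.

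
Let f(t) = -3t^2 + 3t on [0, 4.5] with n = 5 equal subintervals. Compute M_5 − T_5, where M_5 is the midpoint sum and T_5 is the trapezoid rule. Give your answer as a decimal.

2.73375

M_5 = -59.83875.
T_5 = -62.5725.
M_5 − T_5 = 2.73375.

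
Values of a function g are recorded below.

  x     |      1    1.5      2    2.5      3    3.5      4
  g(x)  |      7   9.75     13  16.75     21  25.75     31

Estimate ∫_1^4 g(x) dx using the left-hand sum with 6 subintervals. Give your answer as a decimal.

46.625

Δx = 0.5.
Sum = 0.5·[7 + 9.75 + 13 + 16.75 + 21 + 25.75] = 46.625.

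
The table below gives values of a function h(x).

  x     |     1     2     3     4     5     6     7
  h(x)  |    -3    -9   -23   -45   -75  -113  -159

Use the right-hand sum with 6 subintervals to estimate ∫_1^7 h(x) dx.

Δx = 1.
Sum = 1·[(-9) + (-23) + (-45) + (-75) + (-113) + (-159)] = -424.

-424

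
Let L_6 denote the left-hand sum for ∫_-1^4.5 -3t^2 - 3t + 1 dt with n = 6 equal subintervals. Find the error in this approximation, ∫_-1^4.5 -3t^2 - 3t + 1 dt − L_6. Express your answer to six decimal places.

Exact integral: ∫_-1^4.5 f(t) dt = -115.5.
L_6 ≈ -83.77951389.
Error ≈ -115.5 − (-83.77951389) ≈ -31.720486.

-31.720486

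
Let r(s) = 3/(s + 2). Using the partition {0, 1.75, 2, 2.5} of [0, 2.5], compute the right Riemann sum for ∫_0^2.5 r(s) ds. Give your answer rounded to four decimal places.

1.9208

Subinterval widths: 1.75, 0.25, 0.5.
Right endpoints: 1.75, 2, 2.5.
r(1.75) = 0.8, r(2) = 0.75, r(2.5) = 2/3.
Sum = Σ Δs_i · r(s_i).
Sum ≈ 1.9208.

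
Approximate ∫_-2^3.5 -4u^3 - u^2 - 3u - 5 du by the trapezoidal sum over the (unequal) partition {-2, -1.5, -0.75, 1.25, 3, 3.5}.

Subinterval widths: 0.5, 0.75, 2, 1.75, 0.5.
f(-2) = 29, f(-1.5) = 10.75, f(-0.75) = -1.625, f(1.25) = -18.125, f(3) = -131, f(3.5) = -199.25.
On each subinterval the trapezoid contributes (Δu_i/2)·[f(u_{i-1}) + f(u_i)].
Sum = -219.4375.

-219.4375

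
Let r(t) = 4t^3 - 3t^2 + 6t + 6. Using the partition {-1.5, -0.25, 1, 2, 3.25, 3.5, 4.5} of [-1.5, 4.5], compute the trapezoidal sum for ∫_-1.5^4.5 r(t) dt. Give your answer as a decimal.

415.96875

Subinterval widths: 1.25, 1.25, 1, 1.25, 0.25, 1.
r(-1.5) = -23.25, r(-0.25) = 4.25, r(1) = 13, r(2) = 38, r(3.25) = 131.125, r(3.5) = 161.75, r(4.5) = 336.75.
On each subinterval the trapezoid contributes (Δt_i/2)·[r(t_{i-1}) + r(t_i)].
Sum = 415.96875.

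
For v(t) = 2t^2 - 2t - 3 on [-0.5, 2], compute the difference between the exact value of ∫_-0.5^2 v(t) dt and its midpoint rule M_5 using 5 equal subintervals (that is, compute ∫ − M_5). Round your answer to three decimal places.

0.104

Exact integral: ∫_-0.5^2 v(t) dt ≈ -5.83333.
M_5 = -5.9375.
Error ≈ -5.83333 − (-5.9375) ≈ 0.104.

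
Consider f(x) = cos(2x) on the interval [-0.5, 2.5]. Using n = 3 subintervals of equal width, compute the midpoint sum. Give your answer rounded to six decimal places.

-0.069790

Δx = (2.5 − (-0.5))/3 = 1.
Midpoints: 0, 1, 2.
f(0) ≈ 1.000000, f(1) ≈ -0.416147, f(2) ≈ -0.653644.
Sum = Δx · [f(0) + f(1) + f(2)].
Sum ≈ -0.069790.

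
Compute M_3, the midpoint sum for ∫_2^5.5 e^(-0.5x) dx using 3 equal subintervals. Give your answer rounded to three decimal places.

Δx = (5.5 − 2)/3 = 7/6.
Midpoints: 31/12, 3.75, 59/12.
f(31/12) ≈ 0.275, f(3.75) ≈ 0.153, f(59/12) ≈ 0.086.
Sum = Δx · [f(31/12) + f(3.75) + f(59/12)].
Sum ≈ 0.599.

0.599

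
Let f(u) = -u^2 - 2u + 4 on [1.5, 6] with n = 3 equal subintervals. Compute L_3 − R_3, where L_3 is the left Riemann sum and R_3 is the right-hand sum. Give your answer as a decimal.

64.125

L_3 = -56.25.
R_3 = -120.375.
L_3 − R_3 = 64.125.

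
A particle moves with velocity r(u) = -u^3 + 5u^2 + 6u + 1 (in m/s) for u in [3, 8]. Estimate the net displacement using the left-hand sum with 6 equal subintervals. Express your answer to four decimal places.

Δu = (8 − 3)/6 = 5/6.
Left endpoints: 3, 23/6, 14/3, 5.5, 19/3, 43/6.
r(3) = 37, r(23/6) = 8887/216, r(14/3) = 979/27, r(5.5) = 18.875, r(19/3) = -391/27, r(43/6) = -14533/216.
Sum = Δu · [r(3) + r(23/6) + r(14/3) + ...].
Sum ≈ 42.9282.

42.9282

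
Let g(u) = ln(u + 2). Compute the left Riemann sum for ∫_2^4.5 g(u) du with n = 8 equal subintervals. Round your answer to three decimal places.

Δu = (4.5 − 2)/8 = 0.3125.
Left endpoints: 2, 2.3125, 2.625, 2.9375, 3.25, 3.5625, 3.875, 4.1875.
g(2) ≈ 1.386, g(2.3125) ≈ 1.462, g(2.625) ≈ 1.531, g(2.9375) ≈ 1.597, g(3.25) ≈ 1.658, g(3.5625) ≈ 1.716, g(3.875) ≈ 1.771, g(4.1875) ≈ 1.823.
Sum = Δu · [g(2) + g(2.3125) + g(2.625) + ...].
Sum ≈ 4.045.

4.045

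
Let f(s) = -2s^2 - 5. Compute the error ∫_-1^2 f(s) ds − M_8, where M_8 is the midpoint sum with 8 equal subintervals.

Exact integral: ∫_-1^2 f(s) ds = -21.
M_8 = -20.9296875.
Error = -21 − (-20.9296875) = -0.0703125.

-0.0703125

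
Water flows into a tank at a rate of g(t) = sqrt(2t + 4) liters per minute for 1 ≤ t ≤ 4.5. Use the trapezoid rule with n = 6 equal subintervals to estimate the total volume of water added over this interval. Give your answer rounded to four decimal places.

Δt = (4.5 − 1)/6 = 7/12.
g(1) ≈ 2.4495, g(19/12) ≈ 2.6771, g(13/6) ≈ 2.8868, g(2.75) ≈ 3.0822, g(10/3) ≈ 3.2660, g(47/12) ≈ 3.4400, g(4.5) ≈ 3.6056.
T_6 = (Δt/2)·[g(t_0) + 2g(t_1) + ... + 2g(t_{5}) + g(t_6)].
Sum ≈ 10.7214.

10.7214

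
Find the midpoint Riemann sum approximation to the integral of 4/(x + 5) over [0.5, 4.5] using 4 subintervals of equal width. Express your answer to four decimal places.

2.1825

Δx = (4.5 − 0.5)/4 = 1.
Midpoints: 1, 2, 3, 4.
f(1) = 2/3, f(2) = 4/7, f(3) = 0.5, f(4) = 4/9.
Sum = Δx · [f(1) + f(2) + f(3) + f(4)].
Sum ≈ 2.1825.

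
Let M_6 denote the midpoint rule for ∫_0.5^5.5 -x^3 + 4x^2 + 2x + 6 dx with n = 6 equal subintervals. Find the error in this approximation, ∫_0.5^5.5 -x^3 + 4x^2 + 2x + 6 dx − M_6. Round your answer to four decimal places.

-1.4468

Exact integral: ∫_0.5^5.5 f(x) dx ≈ 52.916667.
M_6 ≈ 54.363426.
Error ≈ 52.916667 − 54.363426 ≈ -1.4468.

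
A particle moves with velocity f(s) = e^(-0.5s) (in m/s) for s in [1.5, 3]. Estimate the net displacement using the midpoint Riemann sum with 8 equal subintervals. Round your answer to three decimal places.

Δs = (3 − 1.5)/8 = 0.1875.
Midpoints: 1.59375, 1.78125, 1.96875, 2.15625, 2.34375, 2.53125, 2.71875, 2.90625.
f(1.59375) ≈ 0.451, f(1.78125) ≈ 0.410, f(1.96875) ≈ 0.374, f(2.15625) ≈ 0.340, f(2.34375) ≈ 0.310, f(2.53125) ≈ 0.282, f(2.71875) ≈ 0.257, f(2.90625) ≈ 0.234.
Sum = Δs · [f(1.59375) + f(1.78125) + f(1.96875) + ...].
Sum ≈ 0.498.

0.498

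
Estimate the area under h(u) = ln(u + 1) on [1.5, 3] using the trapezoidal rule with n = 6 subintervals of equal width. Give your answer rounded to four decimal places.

1.7537

Δu = (3 − 1.5)/6 = 0.25.
h(1.5) ≈ 0.9163, h(1.75) ≈ 1.0116, h(2) ≈ 1.0986, h(2.25) ≈ 1.1787, h(2.5) ≈ 1.2528, h(2.75) ≈ 1.3218, h(3) ≈ 1.3863.
T_6 = (Δu/2)·[h(u_0) + 2h(u_1) + ... + 2h(u_{5}) + h(u_6)].
Sum ≈ 1.7537.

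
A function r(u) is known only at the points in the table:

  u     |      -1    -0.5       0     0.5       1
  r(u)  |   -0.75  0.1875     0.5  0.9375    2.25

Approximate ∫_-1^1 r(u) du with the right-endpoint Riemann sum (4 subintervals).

Δu = 0.5.
Sum = 0.5·[0.1875 + 0.5 + 0.9375 + 2.25] = 1.9375.

1.9375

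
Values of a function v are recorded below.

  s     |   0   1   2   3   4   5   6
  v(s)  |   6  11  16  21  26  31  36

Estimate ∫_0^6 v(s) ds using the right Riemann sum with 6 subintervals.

141

Δs = 1.
Sum = 1·[11 + 16 + 21 + 26 + 31 + 36] = 141.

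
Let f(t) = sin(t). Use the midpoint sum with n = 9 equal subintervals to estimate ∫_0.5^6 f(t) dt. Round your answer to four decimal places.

Δt = (6 − 0.5)/9 = 11/18.
Midpoints: 29/36, 17/12, 73/36, 95/36, 3.25, 139/36, 161/36, 61/12, 205/36.
f(29/36) ≈ 0.7212, f(17/12) ≈ 0.9881, f(73/36) ≈ 0.8974, f(95/36) ≈ 0.4818, f(3.25) ≈ -0.1082, f(139/36) ≈ -0.6590, f(161/36) ≈ -0.9713, f(61/12) ≈ -0.9320, f(205/36) ≈ -0.5553.
Sum = Δt · [f(29/36) + f(17/12) + f(73/36) + ...].
Sum ≈ -0.0839.

-0.0839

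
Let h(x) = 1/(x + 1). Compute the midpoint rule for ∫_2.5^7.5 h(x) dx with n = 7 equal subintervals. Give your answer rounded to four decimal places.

0.8859

Δx = (7.5 − 2.5)/7 = 5/7.
Midpoints: 20/7, 25/7, 30/7, 5, 40/7, 45/7, 50/7.
h(20/7) = 7/27, h(25/7) = 0.21875, h(30/7) = 7/37, h(5) = 1/6, h(40/7) = 7/47, h(45/7) = 7/52, h(50/7) = 7/57.
Sum = Δx · [h(20/7) + h(25/7) + h(30/7) + ...].
Sum ≈ 0.8859.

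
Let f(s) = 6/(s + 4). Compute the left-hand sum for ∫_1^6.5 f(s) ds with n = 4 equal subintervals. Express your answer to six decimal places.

Δs = (6.5 − 1)/4 = 1.375.
Left endpoints: 1, 2.375, 3.75, 5.125.
f(1) = 1.2, f(2.375) = 16/17, f(3.75) = 24/31, f(5.125) = 48/73.
Sum = Δs · [f(1) + f(2.375) + f(3.75) + f(5.125)].
Sum ≈ 4.912743.

4.912743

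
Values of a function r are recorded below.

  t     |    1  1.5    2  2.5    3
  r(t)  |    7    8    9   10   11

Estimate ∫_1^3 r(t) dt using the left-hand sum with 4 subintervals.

17

Δt = 0.5.
Sum = 0.5·[7 + 8 + 9 + 10] = 17.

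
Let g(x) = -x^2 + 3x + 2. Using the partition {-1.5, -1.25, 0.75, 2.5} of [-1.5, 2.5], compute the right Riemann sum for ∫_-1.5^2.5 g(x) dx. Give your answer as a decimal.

Subinterval widths: 0.25, 2, 1.75.
Right endpoints: -1.25, 0.75, 2.5.
g(-1.25) = -3.3125, g(0.75) = 3.6875, g(2.5) = 3.25.
Sum = Σ Δx_i · g(x_i).
Sum = 12.234375.

12.234375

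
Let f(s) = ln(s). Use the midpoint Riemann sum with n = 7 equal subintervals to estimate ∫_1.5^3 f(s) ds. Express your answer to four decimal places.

Δs = (3 − 1.5)/7 = 3/14.
Midpoints: 45/28, 51/28, 57/28, 2.25, 69/28, 75/28, 81/28.
f(45/28) ≈ 0.4745, f(51/28) ≈ 0.5996, f(57/28) ≈ 0.7108, f(2.25) ≈ 0.8109, f(69/28) ≈ 0.9019, f(75/28) ≈ 0.9853, f(81/28) ≈ 1.0622.
Sum = Δs · [f(45/28) + f(51/28) + f(57/28) + ...].
Sum ≈ 1.1883.

1.1883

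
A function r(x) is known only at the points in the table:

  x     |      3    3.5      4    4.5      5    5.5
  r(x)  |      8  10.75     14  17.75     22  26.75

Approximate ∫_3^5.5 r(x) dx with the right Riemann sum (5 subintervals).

45.625

Δx = 0.5.
Sum = 0.5·[10.75 + 14 + 17.75 + 22 + 26.75] = 45.625.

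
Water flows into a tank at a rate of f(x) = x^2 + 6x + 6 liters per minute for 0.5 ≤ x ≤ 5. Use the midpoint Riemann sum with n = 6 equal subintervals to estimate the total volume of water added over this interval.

Δx = (5 − 0.5)/6 = 0.75.
Midpoints: 0.875, 1.625, 2.375, 3.125, 3.875, 4.625.
f(0.875) = 12.015625, f(1.625) = 18.390625, f(2.375) = 25.890625, f(3.125) = 34.515625, f(3.875) = 44.265625, f(4.625) = 55.140625.
Sum = Δx · [f(0.875) + f(1.625) + f(2.375) + ...].
Sum = 142.6640625.

142.6640625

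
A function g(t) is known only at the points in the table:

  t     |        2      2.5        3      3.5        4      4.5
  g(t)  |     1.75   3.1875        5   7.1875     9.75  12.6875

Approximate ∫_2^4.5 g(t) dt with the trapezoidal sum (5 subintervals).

Δt = 0.5.
T_5 = (0.5/2)·[1.75 + 2·3.1875 + 2·5 + 2·7.1875 + 2·9.75 + 12.6875] = 16.171875.

16.171875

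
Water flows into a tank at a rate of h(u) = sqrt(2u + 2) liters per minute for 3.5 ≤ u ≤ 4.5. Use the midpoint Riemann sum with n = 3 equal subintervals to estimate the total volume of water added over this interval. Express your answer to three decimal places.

Δu = (4.5 − 3.5)/3 = 1/3.
Midpoints: 11/3, 4, 13/3.
h(11/3) ≈ 3.055, h(4) ≈ 3.162, h(13/3) ≈ 3.266.
Sum = Δu · [h(11/3) + h(4) + h(13/3)].
Sum ≈ 3.161.

3.161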